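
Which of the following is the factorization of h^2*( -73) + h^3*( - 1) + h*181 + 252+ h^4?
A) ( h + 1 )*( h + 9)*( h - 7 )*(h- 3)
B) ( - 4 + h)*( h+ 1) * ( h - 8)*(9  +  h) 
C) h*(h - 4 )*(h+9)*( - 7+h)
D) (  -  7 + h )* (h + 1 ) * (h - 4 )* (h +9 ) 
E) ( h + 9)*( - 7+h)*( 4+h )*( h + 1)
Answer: D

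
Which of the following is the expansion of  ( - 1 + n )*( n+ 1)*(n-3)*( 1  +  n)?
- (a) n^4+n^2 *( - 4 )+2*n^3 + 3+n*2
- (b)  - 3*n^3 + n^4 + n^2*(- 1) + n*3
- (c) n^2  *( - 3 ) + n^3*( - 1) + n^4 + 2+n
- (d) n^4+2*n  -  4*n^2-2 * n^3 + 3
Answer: d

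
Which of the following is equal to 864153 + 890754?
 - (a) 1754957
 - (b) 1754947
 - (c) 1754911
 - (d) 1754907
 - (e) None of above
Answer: d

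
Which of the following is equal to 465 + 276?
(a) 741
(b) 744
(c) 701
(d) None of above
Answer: a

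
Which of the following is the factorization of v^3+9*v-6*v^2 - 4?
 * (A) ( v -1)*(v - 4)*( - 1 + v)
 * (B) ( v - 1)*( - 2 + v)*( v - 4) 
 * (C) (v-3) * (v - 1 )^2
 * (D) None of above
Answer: A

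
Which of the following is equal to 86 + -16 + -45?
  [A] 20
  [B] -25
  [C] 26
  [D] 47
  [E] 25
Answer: E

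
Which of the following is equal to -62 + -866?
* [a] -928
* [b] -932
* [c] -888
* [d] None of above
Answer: a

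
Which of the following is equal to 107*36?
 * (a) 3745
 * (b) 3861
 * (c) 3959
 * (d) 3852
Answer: d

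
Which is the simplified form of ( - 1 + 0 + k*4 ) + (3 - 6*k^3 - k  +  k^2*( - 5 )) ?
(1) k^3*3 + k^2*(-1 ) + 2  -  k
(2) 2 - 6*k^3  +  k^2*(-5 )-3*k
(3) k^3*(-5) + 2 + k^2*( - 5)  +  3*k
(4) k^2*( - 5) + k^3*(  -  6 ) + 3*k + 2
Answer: 4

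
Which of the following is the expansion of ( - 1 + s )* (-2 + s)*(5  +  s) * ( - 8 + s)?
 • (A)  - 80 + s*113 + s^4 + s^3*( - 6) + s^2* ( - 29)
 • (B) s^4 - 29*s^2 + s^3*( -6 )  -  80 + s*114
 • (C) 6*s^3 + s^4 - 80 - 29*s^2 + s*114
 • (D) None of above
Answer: B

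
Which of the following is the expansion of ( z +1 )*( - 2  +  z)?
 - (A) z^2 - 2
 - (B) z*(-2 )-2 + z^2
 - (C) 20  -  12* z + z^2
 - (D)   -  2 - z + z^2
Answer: D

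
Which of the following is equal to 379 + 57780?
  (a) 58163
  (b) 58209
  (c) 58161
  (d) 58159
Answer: d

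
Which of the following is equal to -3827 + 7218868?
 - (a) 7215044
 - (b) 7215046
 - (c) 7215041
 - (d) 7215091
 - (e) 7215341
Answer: c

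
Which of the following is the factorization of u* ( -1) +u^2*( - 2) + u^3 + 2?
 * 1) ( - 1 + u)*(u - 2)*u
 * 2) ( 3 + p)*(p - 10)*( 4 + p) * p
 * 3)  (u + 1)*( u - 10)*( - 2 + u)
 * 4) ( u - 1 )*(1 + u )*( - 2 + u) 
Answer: 4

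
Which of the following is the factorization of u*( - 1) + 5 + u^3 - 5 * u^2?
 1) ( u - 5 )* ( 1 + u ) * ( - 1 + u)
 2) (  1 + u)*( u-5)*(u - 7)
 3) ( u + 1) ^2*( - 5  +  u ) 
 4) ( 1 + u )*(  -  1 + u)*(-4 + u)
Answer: 1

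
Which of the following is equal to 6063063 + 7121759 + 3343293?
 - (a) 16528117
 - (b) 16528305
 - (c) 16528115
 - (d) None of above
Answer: c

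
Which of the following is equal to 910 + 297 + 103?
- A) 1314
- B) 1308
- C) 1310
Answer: C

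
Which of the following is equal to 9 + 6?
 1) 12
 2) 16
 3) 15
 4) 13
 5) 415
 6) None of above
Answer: 3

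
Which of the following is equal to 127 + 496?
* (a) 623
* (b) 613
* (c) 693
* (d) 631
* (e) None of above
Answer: a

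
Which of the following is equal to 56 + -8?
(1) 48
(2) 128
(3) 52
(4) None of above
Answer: 1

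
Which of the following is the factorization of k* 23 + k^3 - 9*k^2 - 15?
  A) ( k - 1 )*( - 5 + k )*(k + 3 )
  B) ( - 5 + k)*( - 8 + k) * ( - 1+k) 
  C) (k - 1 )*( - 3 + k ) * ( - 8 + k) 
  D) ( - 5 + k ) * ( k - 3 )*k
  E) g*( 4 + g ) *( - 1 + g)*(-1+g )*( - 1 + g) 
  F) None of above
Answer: F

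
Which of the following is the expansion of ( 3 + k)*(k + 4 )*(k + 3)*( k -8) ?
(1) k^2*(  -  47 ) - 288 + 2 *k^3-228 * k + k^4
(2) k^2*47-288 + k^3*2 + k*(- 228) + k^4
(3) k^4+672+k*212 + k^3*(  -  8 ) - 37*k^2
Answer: 1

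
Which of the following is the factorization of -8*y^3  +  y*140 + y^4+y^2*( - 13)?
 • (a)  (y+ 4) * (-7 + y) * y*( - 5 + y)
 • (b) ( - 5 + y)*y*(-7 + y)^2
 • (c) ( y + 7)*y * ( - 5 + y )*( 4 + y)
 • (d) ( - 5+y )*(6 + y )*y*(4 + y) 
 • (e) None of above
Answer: a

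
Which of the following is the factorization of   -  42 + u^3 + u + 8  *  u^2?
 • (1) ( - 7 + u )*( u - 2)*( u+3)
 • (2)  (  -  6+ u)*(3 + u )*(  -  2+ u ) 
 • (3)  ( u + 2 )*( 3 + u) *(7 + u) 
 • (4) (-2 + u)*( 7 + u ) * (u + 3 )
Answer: 4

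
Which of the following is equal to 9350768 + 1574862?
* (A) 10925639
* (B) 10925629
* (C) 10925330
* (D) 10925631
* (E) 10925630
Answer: E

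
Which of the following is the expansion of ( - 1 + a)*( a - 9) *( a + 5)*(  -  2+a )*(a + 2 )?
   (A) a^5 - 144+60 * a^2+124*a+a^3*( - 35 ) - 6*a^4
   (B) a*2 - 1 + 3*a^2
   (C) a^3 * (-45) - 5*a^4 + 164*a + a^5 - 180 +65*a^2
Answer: C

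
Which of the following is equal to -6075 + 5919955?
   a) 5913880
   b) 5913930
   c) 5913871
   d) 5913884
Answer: a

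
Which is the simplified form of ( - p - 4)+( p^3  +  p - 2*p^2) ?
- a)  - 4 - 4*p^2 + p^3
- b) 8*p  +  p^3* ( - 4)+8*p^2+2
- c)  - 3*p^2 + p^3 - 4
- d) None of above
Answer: d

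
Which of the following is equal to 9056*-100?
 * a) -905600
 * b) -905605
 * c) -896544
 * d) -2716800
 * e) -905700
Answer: a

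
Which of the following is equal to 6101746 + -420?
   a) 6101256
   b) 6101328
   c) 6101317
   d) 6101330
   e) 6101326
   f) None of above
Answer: e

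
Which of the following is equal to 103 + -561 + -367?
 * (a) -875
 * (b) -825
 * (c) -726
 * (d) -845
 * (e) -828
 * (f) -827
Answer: b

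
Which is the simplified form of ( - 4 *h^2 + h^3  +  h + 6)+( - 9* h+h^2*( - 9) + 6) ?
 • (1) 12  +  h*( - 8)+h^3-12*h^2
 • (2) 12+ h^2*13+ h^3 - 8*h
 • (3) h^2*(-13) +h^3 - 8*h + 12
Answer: 3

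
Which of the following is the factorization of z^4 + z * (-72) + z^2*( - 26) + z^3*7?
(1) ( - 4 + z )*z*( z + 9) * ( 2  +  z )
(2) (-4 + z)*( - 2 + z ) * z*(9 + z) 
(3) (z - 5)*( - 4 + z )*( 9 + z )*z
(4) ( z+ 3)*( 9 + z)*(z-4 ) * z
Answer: 1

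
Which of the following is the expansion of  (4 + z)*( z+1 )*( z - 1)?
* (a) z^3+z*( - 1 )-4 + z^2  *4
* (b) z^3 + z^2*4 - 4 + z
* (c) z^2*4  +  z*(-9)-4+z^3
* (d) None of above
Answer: a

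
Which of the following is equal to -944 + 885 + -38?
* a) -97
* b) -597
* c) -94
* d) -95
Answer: a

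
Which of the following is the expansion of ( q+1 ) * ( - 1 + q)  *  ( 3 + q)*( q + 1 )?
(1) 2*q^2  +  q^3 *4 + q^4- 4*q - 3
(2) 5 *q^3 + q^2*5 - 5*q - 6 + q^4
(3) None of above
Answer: 1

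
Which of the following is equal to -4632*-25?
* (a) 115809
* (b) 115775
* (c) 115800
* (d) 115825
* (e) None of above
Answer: c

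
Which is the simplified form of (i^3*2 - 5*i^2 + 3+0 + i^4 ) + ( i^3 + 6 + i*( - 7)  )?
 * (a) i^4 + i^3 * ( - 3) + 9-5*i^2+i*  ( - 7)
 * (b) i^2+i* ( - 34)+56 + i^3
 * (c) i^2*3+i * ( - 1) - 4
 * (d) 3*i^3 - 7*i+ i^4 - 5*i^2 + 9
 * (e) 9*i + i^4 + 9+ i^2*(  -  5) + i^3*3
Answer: d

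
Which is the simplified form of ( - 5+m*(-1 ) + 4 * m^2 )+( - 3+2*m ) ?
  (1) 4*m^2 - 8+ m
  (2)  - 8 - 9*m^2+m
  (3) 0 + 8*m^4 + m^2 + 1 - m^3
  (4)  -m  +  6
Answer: 1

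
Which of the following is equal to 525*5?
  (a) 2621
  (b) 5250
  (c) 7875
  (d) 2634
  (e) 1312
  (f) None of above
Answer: f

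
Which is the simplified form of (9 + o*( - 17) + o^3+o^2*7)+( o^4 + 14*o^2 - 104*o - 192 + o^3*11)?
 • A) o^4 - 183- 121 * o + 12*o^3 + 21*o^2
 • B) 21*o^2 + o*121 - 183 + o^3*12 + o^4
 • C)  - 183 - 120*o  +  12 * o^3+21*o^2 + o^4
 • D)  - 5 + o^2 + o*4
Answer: A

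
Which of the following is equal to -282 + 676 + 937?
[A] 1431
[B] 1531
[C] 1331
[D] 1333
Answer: C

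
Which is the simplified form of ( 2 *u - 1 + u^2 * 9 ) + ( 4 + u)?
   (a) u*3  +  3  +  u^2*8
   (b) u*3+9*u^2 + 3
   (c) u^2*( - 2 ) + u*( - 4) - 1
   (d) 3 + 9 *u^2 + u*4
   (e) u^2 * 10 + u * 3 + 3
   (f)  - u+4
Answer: b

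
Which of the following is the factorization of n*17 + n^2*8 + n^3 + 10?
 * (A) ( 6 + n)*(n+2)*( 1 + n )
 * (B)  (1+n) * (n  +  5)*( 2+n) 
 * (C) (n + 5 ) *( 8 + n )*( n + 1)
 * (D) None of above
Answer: B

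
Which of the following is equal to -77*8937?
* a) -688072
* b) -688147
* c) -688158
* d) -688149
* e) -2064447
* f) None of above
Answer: d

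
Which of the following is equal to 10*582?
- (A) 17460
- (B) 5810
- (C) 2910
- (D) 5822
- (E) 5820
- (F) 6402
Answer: E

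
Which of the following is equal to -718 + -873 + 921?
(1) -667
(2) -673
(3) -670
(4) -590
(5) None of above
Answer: 3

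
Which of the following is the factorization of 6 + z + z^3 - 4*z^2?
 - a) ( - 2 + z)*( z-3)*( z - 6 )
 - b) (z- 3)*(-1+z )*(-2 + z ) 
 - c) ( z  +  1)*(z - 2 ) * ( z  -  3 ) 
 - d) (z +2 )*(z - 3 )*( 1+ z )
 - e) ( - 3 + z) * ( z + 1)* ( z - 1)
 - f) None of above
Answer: c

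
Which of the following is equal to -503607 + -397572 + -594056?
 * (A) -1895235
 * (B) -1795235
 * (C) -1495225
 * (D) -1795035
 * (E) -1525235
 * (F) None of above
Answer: F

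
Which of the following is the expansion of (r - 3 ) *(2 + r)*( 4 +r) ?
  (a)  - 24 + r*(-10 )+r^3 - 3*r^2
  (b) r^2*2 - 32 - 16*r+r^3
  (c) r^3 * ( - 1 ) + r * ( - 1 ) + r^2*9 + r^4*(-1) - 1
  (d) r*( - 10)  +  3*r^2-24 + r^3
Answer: d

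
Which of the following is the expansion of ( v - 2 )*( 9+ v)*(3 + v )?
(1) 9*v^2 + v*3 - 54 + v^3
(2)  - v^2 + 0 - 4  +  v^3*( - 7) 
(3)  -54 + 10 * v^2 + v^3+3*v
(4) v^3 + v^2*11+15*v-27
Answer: 3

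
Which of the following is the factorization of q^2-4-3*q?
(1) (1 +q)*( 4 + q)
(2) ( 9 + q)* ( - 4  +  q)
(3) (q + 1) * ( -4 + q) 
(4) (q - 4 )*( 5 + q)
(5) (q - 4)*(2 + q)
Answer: 3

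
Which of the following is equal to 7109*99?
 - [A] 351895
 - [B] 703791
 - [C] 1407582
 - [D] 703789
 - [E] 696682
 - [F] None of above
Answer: B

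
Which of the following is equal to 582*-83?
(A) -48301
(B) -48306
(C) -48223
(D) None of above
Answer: B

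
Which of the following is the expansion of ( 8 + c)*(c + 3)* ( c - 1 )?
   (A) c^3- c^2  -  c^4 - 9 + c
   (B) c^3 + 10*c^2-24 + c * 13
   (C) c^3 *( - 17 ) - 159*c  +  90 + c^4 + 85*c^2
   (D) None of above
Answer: B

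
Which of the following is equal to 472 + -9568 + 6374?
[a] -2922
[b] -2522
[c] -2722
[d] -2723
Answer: c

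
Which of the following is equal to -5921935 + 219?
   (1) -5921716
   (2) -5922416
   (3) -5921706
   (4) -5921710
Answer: 1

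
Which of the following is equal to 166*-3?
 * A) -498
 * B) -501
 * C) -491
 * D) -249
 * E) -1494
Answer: A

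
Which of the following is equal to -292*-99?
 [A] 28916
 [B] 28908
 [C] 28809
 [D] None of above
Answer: B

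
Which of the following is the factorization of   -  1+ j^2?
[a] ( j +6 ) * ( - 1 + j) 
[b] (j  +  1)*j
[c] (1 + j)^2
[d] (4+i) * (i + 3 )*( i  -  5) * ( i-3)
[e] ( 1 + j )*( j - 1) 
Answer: e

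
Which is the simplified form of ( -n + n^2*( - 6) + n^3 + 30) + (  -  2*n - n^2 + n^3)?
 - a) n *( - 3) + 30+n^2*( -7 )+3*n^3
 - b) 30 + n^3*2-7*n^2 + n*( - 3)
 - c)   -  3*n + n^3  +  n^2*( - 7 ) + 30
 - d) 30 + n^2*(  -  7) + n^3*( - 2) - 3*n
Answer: b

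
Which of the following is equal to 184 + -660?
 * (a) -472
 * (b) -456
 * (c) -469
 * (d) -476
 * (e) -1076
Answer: d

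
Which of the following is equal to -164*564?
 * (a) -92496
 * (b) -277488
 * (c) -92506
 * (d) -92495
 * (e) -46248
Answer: a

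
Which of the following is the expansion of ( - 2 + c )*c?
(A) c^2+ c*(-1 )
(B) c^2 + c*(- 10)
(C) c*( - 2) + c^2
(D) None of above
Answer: C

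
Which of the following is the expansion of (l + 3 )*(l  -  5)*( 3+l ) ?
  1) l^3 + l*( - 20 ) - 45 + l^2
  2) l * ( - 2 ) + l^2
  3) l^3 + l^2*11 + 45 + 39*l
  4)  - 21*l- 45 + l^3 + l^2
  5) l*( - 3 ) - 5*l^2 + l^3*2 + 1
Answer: 4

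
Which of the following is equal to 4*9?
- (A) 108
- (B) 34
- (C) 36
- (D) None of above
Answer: C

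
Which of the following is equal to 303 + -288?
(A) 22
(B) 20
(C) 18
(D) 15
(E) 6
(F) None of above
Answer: D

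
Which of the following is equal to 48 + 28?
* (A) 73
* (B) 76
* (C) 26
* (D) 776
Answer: B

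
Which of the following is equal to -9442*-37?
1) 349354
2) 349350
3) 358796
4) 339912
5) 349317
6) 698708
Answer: 1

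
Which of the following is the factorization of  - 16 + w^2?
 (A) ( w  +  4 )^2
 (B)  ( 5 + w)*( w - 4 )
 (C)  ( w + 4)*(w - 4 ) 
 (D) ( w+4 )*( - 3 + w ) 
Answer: C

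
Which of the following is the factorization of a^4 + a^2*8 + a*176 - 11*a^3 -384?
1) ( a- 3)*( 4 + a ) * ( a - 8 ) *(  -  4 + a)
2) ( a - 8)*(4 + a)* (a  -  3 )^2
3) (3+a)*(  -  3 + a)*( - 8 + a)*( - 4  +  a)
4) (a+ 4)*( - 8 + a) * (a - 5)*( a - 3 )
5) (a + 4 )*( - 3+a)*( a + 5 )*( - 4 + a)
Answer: 1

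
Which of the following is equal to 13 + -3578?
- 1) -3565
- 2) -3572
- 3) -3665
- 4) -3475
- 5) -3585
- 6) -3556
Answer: 1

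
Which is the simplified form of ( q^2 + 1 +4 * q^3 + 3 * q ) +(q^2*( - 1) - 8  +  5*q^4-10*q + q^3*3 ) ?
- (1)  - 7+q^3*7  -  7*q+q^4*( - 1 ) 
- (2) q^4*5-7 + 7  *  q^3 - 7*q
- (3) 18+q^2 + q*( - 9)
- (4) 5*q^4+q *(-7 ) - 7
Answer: 2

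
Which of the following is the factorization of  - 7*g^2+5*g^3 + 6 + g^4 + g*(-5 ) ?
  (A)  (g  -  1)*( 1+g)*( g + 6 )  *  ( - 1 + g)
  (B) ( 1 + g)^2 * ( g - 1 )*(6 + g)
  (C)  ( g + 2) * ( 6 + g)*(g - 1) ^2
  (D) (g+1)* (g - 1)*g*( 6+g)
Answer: A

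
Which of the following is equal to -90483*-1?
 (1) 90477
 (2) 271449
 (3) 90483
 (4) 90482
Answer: 3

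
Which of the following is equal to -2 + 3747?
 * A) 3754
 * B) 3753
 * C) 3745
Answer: C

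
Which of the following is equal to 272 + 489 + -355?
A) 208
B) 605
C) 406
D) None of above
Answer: C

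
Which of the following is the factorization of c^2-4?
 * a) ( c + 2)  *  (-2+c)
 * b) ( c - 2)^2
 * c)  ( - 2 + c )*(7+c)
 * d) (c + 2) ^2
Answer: a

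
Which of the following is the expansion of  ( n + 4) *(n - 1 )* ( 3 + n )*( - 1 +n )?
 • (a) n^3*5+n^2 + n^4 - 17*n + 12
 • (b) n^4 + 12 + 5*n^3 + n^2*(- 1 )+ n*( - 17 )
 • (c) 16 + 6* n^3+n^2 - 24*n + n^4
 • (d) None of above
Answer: b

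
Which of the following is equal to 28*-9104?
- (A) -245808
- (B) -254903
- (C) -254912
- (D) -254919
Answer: C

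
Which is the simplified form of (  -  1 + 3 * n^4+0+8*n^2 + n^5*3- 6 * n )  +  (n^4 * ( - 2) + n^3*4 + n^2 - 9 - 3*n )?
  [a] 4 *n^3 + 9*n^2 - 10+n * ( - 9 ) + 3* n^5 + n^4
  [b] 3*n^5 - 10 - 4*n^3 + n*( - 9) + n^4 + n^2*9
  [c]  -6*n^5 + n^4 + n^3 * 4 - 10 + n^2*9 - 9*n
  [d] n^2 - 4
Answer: a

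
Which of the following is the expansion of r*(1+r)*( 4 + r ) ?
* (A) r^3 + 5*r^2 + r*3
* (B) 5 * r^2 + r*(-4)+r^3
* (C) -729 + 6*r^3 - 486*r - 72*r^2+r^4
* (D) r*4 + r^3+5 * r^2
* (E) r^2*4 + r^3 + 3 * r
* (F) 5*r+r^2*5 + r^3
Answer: D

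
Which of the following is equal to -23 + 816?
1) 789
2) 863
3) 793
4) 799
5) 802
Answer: 3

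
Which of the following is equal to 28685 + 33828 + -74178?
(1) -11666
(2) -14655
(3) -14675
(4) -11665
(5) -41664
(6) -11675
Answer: 4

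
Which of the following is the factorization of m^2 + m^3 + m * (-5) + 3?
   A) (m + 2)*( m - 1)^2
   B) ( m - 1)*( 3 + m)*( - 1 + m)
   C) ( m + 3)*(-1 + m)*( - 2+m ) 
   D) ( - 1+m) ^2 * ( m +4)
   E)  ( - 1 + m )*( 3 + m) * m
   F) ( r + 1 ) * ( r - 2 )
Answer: B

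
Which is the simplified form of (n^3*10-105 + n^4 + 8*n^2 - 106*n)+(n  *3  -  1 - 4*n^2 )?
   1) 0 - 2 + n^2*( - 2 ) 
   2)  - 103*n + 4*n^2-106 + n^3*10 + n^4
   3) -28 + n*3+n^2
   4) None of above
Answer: 2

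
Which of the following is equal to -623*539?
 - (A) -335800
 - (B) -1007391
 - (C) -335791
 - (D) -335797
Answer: D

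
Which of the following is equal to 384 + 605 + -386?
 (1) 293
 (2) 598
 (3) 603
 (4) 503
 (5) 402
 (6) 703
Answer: 3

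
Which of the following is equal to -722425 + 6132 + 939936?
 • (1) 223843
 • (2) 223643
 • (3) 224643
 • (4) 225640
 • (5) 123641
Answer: 2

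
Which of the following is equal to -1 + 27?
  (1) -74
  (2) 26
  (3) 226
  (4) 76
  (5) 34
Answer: 2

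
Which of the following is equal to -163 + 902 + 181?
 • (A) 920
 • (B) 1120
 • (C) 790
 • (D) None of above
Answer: A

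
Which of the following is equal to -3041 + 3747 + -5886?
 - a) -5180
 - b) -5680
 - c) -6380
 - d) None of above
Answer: a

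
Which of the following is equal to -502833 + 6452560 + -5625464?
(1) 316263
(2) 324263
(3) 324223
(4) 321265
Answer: 2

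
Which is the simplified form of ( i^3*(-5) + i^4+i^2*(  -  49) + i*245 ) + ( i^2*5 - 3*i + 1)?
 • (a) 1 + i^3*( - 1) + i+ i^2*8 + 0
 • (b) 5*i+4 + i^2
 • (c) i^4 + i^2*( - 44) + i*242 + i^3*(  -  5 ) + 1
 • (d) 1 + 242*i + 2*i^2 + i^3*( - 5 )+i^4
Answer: c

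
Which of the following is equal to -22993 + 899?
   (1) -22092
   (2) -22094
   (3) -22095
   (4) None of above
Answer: 2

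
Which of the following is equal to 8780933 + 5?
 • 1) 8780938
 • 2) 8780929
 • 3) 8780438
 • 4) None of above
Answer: 1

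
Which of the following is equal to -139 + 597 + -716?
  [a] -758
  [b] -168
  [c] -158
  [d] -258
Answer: d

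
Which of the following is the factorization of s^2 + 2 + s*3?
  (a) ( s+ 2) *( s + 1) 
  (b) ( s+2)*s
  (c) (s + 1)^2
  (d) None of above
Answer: a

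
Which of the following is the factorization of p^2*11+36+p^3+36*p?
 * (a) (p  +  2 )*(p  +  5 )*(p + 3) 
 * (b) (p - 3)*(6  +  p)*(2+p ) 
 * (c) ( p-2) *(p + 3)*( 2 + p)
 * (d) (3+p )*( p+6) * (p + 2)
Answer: d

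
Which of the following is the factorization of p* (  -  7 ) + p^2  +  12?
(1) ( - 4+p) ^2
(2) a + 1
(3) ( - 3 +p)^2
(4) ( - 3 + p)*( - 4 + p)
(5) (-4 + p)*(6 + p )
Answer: 4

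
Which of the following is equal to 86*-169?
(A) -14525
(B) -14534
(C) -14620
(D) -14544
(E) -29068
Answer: B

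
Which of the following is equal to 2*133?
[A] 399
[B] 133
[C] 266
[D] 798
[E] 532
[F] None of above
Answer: C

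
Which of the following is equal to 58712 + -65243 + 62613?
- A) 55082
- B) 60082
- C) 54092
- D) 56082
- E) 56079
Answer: D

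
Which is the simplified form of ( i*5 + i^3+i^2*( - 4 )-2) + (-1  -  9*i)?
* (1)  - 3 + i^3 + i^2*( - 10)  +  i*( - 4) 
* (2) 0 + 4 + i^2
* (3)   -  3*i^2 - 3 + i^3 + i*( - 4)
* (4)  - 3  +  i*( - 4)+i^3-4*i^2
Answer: 4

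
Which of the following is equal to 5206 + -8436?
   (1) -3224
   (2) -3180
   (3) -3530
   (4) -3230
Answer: 4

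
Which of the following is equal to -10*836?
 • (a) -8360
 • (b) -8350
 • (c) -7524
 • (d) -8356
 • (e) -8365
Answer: a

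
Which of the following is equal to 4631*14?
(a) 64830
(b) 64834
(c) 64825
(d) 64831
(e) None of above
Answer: b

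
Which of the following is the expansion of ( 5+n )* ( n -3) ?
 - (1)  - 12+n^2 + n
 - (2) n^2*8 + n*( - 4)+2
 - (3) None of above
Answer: 3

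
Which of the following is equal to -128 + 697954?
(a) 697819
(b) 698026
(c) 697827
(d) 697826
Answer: d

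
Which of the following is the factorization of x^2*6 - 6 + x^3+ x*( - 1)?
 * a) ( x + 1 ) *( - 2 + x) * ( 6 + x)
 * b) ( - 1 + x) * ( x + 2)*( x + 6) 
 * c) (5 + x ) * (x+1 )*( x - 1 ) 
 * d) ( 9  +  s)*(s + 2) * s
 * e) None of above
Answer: e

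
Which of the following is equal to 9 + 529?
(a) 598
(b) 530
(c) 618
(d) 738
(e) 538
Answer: e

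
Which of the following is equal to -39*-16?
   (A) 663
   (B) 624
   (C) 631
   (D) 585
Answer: B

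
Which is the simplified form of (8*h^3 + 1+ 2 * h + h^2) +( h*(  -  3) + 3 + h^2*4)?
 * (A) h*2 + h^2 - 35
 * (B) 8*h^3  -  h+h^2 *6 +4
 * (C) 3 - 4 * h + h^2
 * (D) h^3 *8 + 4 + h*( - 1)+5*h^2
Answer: D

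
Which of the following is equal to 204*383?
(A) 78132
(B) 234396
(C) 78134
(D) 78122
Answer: A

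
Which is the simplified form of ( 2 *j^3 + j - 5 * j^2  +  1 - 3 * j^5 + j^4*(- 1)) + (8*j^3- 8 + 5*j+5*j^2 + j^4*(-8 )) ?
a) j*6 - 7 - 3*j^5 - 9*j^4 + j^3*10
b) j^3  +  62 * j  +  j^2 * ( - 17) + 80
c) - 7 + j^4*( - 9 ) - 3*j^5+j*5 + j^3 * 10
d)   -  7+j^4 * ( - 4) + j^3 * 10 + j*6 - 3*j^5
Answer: a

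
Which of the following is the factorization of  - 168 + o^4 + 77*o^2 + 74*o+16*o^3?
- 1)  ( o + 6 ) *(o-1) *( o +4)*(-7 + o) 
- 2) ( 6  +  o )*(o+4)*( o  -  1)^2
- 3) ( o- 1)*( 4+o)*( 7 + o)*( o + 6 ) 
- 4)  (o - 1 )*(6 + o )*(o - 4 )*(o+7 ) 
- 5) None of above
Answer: 3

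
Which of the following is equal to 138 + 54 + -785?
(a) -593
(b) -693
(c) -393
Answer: a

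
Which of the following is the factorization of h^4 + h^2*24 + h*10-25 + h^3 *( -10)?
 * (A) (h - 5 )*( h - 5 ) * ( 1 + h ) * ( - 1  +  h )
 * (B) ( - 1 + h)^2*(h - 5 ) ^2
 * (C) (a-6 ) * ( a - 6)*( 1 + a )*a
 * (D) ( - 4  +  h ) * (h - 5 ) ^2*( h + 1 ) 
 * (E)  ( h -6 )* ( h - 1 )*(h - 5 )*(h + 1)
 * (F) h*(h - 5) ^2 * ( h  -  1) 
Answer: A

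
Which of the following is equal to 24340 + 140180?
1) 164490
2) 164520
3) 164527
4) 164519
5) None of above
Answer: 2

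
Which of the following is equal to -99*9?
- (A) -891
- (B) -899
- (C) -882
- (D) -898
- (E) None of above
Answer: A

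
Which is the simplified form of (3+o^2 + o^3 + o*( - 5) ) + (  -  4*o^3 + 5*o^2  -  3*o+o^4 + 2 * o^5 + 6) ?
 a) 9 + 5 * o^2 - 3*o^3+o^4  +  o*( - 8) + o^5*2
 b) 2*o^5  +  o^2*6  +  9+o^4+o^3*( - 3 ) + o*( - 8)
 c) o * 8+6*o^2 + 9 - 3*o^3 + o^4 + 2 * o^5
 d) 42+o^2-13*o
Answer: b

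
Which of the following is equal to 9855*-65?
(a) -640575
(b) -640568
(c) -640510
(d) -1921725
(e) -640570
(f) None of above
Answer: a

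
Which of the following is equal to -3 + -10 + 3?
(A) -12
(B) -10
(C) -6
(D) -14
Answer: B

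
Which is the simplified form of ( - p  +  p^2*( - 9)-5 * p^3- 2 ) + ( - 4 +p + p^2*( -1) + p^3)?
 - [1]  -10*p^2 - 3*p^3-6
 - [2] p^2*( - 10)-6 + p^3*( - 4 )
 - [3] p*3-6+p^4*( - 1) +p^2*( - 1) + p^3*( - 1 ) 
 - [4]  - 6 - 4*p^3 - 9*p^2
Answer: 2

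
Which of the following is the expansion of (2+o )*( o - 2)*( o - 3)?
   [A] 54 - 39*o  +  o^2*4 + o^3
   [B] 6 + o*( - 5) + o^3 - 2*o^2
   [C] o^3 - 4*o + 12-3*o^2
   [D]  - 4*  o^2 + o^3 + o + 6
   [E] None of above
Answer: C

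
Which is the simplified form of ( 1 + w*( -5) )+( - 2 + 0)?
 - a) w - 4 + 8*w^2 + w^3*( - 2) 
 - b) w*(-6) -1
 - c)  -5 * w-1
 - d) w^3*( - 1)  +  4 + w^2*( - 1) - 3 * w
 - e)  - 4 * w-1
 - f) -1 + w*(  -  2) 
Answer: c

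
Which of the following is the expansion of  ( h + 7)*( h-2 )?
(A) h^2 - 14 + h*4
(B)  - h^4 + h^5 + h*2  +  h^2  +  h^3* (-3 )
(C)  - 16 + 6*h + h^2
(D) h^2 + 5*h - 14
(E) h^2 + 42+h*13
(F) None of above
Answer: D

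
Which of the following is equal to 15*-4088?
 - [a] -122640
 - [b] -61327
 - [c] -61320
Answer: c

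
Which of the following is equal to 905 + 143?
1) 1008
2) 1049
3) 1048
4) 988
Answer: 3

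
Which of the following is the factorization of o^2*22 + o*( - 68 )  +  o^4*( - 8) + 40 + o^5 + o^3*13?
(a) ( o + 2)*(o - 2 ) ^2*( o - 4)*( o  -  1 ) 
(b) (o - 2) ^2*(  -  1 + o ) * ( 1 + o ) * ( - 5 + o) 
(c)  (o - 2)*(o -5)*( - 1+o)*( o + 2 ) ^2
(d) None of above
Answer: d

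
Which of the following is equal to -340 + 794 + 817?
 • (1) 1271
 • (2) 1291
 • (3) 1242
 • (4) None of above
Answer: 1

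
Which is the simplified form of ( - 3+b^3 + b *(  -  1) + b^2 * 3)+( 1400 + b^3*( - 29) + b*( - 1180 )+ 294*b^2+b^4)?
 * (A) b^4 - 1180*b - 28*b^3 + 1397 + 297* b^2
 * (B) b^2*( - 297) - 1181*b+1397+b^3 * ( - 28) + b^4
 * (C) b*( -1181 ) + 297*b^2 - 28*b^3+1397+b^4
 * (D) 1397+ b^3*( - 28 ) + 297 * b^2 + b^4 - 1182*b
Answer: C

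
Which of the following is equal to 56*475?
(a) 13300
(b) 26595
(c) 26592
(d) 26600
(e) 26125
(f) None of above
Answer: d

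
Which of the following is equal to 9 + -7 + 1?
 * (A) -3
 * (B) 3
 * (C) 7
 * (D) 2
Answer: B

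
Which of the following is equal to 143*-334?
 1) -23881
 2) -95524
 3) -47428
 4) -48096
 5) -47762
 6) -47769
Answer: 5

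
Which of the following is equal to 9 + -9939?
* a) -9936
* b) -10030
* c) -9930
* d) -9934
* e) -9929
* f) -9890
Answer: c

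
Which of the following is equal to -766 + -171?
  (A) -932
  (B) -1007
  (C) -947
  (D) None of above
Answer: D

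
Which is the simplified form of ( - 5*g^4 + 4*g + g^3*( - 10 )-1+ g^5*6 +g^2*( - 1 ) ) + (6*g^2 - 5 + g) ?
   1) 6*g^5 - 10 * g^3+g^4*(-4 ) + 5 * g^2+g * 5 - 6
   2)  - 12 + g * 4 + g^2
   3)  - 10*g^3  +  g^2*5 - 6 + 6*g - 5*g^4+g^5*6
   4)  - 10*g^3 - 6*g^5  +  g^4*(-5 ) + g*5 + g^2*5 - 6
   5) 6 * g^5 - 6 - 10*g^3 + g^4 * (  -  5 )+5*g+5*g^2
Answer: 5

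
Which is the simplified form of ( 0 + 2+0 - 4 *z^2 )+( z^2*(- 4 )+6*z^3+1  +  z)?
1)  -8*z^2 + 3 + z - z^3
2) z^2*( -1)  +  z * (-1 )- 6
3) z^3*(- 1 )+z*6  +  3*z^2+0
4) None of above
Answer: 4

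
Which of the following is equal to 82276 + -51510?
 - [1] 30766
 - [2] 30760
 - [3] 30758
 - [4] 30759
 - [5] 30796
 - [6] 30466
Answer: 1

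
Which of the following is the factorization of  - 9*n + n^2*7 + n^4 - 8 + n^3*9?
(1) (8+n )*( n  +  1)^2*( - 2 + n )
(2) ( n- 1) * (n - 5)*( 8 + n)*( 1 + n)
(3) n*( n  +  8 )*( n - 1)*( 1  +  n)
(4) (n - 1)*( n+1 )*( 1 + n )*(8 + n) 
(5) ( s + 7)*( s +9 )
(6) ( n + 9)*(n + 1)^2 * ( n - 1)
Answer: 4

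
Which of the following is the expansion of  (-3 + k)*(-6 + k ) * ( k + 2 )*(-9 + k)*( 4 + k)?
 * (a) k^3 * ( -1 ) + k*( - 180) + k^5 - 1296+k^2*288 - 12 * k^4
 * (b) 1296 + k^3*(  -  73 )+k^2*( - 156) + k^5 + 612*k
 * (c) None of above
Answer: a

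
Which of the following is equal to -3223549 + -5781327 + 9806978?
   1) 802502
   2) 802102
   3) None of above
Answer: 2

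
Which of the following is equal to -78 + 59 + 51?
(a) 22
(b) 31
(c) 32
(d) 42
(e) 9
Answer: c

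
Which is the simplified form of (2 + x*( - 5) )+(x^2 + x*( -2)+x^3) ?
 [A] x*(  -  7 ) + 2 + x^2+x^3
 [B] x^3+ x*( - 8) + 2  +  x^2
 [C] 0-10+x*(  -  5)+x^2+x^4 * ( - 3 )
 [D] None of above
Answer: A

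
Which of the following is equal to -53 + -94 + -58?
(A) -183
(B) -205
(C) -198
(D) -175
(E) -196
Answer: B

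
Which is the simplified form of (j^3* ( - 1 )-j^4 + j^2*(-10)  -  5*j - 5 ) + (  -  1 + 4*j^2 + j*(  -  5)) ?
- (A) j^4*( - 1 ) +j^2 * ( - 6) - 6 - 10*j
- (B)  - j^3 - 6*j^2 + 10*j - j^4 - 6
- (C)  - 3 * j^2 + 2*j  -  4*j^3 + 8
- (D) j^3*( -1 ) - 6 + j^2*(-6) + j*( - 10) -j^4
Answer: D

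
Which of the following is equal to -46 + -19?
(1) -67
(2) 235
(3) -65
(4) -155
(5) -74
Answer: 3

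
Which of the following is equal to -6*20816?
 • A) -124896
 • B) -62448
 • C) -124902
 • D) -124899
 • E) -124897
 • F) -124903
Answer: A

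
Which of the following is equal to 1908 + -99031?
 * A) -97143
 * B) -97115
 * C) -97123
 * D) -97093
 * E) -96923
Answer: C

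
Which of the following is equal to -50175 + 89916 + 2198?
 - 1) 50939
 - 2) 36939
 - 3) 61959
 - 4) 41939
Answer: 4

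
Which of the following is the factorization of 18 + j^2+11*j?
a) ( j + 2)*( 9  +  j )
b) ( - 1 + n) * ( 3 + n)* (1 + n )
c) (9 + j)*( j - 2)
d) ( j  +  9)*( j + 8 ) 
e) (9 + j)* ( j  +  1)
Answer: a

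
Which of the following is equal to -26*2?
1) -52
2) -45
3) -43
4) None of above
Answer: 1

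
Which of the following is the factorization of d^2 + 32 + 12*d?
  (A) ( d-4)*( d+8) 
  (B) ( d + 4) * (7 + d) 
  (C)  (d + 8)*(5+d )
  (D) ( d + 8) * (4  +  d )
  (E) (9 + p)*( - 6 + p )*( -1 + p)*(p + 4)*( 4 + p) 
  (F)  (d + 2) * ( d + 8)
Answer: D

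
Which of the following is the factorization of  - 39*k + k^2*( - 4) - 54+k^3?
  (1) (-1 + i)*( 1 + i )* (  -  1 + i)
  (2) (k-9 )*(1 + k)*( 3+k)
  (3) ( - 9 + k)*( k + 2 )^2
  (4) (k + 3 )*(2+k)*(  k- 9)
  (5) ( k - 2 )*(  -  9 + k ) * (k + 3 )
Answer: 4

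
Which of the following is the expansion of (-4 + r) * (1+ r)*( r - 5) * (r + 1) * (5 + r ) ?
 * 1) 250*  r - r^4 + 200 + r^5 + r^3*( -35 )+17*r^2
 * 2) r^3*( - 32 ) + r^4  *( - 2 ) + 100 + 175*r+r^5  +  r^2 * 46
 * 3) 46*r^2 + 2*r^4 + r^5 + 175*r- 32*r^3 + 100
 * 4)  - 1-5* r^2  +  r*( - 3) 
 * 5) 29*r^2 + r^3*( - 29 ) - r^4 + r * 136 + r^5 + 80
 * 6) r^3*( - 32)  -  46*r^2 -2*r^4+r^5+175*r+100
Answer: 2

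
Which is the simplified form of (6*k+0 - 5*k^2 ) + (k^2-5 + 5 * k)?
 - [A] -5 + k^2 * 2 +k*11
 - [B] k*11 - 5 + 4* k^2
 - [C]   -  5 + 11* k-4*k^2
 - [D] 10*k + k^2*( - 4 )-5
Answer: C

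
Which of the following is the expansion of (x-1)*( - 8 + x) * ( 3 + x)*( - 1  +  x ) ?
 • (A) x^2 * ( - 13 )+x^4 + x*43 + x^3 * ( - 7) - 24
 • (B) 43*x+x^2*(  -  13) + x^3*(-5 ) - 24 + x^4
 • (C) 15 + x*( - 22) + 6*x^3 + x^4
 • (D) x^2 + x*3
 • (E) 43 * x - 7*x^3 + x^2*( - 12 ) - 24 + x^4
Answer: A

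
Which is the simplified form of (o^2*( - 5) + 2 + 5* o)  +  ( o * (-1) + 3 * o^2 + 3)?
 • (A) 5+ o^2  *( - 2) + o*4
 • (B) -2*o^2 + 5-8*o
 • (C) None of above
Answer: A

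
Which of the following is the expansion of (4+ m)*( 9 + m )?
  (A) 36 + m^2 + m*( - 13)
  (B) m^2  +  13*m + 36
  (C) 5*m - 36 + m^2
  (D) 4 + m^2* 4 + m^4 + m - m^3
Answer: B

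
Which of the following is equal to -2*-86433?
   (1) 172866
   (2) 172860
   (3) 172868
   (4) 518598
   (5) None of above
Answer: 1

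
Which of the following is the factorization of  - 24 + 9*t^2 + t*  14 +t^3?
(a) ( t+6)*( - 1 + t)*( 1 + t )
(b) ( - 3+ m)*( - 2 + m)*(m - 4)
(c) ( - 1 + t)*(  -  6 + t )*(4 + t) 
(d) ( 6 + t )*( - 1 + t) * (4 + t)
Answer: d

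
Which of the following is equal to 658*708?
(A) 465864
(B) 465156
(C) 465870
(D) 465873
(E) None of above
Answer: A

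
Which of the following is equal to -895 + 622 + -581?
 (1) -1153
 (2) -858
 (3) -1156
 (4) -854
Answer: 4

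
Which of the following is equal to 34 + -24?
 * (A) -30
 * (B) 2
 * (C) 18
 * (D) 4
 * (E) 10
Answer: E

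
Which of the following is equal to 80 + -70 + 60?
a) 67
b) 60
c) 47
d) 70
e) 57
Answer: d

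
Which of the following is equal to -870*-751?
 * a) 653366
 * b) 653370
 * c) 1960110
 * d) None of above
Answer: b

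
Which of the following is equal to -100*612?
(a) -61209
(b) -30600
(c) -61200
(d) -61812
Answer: c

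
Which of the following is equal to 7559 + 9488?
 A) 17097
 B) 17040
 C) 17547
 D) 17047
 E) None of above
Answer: D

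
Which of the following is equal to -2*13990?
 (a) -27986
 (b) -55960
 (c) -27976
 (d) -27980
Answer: d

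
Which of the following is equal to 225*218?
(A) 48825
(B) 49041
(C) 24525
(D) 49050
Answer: D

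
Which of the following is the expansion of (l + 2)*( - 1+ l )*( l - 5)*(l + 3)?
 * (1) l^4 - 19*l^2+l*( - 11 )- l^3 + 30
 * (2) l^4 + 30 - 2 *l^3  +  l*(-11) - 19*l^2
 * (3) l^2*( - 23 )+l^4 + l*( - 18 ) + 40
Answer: 1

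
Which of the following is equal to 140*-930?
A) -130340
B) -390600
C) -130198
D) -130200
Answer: D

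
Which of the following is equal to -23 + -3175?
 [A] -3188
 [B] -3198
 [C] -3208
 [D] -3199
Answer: B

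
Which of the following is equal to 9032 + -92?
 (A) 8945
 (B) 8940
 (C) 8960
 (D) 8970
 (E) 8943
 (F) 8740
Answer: B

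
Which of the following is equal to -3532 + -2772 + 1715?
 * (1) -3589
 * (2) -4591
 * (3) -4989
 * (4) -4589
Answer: 4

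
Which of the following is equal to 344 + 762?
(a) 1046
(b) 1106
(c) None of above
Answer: b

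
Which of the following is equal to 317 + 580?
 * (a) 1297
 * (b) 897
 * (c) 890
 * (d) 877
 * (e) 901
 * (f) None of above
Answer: b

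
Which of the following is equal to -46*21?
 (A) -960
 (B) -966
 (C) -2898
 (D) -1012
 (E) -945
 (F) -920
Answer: B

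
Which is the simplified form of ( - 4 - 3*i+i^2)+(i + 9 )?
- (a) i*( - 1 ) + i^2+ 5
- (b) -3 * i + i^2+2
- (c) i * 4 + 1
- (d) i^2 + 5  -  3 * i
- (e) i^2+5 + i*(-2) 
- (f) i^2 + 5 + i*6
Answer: e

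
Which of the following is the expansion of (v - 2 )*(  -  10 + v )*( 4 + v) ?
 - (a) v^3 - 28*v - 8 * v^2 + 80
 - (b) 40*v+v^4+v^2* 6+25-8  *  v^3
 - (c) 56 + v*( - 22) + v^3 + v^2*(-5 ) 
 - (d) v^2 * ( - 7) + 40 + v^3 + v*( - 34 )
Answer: a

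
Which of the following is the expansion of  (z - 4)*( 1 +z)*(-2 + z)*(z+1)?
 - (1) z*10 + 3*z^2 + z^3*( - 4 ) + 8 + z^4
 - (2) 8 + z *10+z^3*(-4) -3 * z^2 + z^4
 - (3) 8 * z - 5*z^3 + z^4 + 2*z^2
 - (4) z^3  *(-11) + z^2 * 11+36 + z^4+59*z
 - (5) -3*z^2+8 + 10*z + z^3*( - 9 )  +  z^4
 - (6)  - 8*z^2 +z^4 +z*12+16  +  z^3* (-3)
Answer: 2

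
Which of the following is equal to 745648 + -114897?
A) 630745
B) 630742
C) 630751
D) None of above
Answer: C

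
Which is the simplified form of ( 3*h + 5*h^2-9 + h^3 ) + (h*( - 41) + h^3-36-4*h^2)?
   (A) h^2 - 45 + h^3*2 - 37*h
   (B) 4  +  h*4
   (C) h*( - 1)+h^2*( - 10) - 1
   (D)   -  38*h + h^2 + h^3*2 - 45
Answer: D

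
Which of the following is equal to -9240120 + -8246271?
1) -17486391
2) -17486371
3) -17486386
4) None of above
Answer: 1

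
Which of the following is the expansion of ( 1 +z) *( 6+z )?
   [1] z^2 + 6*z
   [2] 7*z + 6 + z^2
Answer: 2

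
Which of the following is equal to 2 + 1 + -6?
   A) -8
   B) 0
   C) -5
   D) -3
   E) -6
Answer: D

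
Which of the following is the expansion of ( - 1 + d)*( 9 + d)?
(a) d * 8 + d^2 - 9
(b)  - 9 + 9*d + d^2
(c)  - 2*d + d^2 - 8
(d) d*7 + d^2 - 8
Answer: a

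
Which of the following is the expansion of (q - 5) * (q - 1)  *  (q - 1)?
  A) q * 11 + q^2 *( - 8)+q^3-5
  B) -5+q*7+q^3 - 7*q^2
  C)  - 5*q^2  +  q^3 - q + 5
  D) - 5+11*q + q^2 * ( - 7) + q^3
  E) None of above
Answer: D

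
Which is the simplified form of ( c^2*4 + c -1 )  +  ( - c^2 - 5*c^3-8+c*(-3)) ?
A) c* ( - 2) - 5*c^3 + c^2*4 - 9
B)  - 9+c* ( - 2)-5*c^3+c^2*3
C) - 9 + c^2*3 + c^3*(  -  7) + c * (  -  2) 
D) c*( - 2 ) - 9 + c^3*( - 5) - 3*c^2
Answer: B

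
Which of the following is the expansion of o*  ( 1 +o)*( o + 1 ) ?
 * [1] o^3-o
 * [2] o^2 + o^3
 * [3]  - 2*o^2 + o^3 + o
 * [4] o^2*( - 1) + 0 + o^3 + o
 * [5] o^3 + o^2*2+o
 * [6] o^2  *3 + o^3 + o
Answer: 5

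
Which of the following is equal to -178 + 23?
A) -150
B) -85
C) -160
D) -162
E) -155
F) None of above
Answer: E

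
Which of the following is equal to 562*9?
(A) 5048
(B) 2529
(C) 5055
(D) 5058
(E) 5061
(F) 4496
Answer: D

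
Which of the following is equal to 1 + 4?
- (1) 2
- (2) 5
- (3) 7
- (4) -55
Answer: 2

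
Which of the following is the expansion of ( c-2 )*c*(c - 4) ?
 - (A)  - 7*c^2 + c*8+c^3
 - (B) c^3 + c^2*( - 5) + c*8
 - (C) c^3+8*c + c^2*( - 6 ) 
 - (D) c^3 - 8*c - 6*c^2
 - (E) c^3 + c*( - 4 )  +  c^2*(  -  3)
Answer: C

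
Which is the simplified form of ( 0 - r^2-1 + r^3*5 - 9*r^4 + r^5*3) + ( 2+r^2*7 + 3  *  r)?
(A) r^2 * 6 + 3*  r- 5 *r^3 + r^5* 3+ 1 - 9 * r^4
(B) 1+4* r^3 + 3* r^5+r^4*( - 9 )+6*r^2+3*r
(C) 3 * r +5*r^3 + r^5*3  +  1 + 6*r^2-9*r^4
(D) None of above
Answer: C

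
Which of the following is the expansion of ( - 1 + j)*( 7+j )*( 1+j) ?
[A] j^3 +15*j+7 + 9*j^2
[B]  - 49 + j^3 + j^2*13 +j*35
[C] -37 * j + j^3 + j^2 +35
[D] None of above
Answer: D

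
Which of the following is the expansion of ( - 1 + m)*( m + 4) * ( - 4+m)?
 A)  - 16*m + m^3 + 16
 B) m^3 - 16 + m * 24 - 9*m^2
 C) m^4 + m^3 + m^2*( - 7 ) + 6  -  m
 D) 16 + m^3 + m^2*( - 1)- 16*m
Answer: D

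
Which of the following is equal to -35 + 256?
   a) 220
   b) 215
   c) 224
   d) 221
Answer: d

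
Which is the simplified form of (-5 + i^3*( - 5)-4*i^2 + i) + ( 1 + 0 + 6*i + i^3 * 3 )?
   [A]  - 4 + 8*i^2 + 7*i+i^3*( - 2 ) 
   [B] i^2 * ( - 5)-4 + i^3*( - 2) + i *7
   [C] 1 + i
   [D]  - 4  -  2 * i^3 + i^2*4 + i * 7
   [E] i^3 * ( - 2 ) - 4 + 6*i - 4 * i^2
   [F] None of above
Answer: F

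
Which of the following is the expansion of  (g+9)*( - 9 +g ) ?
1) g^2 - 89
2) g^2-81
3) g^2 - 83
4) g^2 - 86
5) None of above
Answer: 2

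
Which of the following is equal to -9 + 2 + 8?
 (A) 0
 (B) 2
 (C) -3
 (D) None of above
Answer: D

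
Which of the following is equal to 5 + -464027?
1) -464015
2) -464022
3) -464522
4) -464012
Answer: 2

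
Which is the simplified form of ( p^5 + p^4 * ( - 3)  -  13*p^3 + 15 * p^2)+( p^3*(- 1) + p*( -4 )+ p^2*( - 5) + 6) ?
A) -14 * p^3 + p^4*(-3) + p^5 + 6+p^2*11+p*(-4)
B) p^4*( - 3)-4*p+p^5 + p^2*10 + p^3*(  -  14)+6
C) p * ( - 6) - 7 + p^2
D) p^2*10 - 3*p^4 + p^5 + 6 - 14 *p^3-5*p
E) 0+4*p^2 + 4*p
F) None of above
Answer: B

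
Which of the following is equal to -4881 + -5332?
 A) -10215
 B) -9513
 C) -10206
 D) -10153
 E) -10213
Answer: E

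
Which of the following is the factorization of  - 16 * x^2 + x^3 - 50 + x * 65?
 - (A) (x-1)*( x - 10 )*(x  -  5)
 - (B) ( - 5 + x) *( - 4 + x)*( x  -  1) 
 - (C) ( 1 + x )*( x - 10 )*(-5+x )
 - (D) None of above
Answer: A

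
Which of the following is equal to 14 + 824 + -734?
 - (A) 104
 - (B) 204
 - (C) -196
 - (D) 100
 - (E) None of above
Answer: A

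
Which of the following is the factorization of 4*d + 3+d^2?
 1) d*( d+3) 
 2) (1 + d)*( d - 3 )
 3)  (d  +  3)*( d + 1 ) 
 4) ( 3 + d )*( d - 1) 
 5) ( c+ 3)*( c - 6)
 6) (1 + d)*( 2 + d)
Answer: 3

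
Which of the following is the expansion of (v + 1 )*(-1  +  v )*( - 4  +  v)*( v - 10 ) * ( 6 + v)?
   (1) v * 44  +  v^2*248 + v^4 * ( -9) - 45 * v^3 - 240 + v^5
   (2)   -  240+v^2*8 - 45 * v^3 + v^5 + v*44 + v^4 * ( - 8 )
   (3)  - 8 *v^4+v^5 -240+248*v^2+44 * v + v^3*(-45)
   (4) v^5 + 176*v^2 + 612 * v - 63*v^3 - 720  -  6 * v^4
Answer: 3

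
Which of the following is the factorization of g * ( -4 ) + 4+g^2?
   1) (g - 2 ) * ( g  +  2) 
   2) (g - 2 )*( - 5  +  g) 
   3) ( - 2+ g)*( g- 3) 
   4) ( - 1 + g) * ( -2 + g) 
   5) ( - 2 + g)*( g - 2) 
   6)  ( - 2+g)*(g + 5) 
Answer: 5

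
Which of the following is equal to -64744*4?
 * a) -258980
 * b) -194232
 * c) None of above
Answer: c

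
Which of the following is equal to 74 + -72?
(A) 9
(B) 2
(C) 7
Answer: B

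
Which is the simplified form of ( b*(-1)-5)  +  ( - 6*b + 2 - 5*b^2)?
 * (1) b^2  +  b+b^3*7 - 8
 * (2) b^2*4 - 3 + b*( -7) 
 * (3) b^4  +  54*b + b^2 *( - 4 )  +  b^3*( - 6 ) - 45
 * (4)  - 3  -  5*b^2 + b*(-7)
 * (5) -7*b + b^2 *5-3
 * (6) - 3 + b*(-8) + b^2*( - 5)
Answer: 4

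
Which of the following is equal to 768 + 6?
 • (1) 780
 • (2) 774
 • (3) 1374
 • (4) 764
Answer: 2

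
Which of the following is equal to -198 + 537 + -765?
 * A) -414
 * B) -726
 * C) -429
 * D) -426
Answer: D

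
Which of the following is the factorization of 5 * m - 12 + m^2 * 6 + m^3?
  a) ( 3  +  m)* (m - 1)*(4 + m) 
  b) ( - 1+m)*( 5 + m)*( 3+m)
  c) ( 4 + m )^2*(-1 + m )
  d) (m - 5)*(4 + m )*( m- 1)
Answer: a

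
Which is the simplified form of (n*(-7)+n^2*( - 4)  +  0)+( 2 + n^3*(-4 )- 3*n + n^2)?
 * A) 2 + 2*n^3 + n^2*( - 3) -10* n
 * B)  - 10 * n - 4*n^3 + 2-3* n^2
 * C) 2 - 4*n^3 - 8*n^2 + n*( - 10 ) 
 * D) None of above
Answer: B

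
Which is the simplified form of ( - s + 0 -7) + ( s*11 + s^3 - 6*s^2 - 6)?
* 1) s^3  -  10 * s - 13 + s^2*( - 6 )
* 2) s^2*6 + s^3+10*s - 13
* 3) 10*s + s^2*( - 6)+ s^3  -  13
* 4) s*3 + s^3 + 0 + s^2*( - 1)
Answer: 3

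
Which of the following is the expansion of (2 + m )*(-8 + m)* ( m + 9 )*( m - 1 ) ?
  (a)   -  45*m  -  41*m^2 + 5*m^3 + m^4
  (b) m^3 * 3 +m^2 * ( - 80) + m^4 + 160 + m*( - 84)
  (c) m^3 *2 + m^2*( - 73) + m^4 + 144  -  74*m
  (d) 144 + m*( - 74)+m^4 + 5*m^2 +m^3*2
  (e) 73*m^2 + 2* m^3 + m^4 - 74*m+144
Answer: c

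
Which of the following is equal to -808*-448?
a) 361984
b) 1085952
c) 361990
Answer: a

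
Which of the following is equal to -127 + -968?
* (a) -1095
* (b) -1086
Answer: a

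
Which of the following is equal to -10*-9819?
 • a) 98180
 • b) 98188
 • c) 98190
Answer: c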